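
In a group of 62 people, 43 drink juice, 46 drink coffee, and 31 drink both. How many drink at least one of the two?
|A∪B| = |A| + |B| - |A∩B| = 43 + 46 - 31 = 58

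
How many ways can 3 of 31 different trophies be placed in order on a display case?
P(31,3) = 31!/(31-3)! = 26970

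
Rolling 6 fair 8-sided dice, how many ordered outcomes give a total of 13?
Coefficient of x^13 in (x + x² + ... + x^8)^6. By inclusion-exclusion on dice exceeding 8: Σ_j (-1)^j C(6,j)·C(13-1-8j, 5) = C(6,0)·C(12,5) = 1·792 = 792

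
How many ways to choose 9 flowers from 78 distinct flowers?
C(78,9) = 78!/(9!×69!) = 182364632450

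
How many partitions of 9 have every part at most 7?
Let r_j(i) = number of partitions of i into parts ≤ j, for i = 0..9. r_1(i) = 1 for all i; r_j(i) = r_{j-1}(i) + r_j(i-j). Rows j = 2..7: ≤2: 1 1 2 2 3 3 4 4 5 5; ≤3: 1 1 2 3 4 5 7 8 10 12; ≤4: 1 1 2 3 5 6 9 11 15 18; ≤5: 1 1 2 3 5 7 10 13 18 23; ≤6: 1 1 2 3 5 7 11 14 20 26; ≤7: 1 1 2 3 5 7 11 15 21 28. r_7(9) = 28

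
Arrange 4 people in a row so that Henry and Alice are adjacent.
Treat as block: (4-1)! × 2! = 6 × 2 = 12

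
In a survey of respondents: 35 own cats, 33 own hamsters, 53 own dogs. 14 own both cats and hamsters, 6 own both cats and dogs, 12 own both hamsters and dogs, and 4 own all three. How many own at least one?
|A∪B∪C| = 35+33+53-14-6-12+4 = 93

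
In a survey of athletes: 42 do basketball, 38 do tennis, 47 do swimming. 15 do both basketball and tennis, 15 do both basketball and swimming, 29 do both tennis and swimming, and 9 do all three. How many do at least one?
|A∪B∪C| = 42+38+47-15-15-29+9 = 77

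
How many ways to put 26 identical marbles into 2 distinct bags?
C(26+2-1, 2-1) = C(27, 1) = 27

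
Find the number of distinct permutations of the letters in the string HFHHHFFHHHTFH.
13! / (8! × 4! × 1!) = 6435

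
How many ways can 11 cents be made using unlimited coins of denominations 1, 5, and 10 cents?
Coefficient of x^11 in 1/(1-x^1) · 1/(1-x^5) · 1/(1-x^10). Case on j = number of 10-cent coins (j = 0..1); remainder r = 11 - 10j is made from {1,5} in ⌊r/5⌋+1 ways. r = 11, 1 → 3 + 1 = 4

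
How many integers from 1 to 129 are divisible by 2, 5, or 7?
⌊129/2⌋+⌊129/5⌋+⌊129/7⌋ - ⌊129/10⌋-⌊129/14⌋-⌊129/35⌋ + ⌊129/70⌋ = 64+25+18 - 12-9-3 + 1 = 84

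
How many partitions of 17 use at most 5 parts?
By conjugation, equals partitions of 17 into parts ≤ 5. Let r_j(i) = number of partitions of i into parts ≤ j, for i = 0..17. r_1(i) = 1 for all i; r_j(i) = r_{j-1}(i) + r_j(i-j). Rows j = 2..5: ≤2: 1 1 2 2 3 3 4 4 5 5 6 6 7 7 8 8 9 9; ≤3: 1 1 2 3 4 5 7 8 10 12 14 16 19 21 24 27 30 33; ≤4: 1 1 2 3 5 6 9 11 15 18 23 27 34 39 47 54 64 72; ≤5: 1 1 2 3 5 7 10 13 18 23 30 37 47 57 70 84 101 119. r_5(17) = 119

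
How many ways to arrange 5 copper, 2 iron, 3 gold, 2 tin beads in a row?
12! / (5! × 2! × 3! × 2!) = 166320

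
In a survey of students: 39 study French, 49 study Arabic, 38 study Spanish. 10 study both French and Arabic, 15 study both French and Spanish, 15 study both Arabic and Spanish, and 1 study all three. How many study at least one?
|A∪B∪C| = 39+49+38-10-15-15+1 = 87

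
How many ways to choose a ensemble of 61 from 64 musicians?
C(64,61) = 64!/(61!×3!) = 41664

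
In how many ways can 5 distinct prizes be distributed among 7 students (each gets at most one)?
P(7,5) = 7!/(7-5)! = 2520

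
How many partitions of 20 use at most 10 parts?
By conjugation, equals partitions of 20 into parts ≤ 10. Let r_j(i) = number of partitions of i into parts ≤ j, for i = 0..20. r_1(i) = 1 for all i; r_j(i) = r_{j-1}(i) + r_j(i-j). Rows j = 2..10: ≤2: 1 1 2 2 3 3 4 4 5 5 6 6 7 7 8 8 9 9 10 10 11; ≤3: 1 1 2 3 4 5 7 8 10 12 14 16 19 21 24 27 30 33 37 40 44; ≤4: 1 1 2 3 5 6 9 11 15 18 23 27 34 39 47 54 64 72 84 94 108; ≤5: 1 1 2 3 5 7 10 13 18 23 30 37 47 57 70 84 101 119 141 164 192; ≤6: 1 1 2 3 5 7 11 14 20 26 35 44 58 71 90 110 136 163 199 235 282; ≤7: 1 1 2 3 5 7 11 15 21 28 38 49 65 82 105 131 164 201 248 300 364; ≤8: 1 1 2 3 5 7 11 15 22 29 40 52 70 89 116 146 186 230 288 352 434; ≤9: 1 1 2 3 5 7 11 15 22 30 41 54 73 94 123 157 201 252 318 393 488; ≤10: 1 1 2 3 5 7 11 15 22 30 42 55 75 97 128 164 212 267 340 423 530. r_10(20) = 530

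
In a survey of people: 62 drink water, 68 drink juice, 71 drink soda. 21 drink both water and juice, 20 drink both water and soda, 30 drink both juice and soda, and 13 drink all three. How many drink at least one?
|A∪B∪C| = 62+68+71-21-20-30+13 = 143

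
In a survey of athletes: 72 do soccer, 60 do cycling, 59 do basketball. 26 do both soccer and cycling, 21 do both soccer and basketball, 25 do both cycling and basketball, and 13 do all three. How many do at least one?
|A∪B∪C| = 72+60+59-26-21-25+13 = 132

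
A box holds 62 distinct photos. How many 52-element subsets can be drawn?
C(62,52) = 62!/(52!×10!) = 107518933731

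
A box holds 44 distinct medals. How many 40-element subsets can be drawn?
C(44,40) = 44!/(40!×4!) = 135751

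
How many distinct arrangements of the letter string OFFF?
4! / (3! × 1!) = 4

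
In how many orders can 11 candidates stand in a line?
11! = 39916800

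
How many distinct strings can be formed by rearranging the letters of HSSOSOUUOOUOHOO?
15! / (3! × 3! × 7! × 2!) = 3603600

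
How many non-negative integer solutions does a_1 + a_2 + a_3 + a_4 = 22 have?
C(22+4-1, 4-1) = C(25, 3) = 2300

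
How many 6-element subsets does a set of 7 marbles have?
C(7,6) = 7!/(6!×1!) = 7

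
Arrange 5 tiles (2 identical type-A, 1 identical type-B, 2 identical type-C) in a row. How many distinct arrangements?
5! / (2! × 1! × 2!) = 30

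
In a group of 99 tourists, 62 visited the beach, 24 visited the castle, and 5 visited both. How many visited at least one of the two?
|A∪B| = |A| + |B| - |A∩B| = 62 + 24 - 5 = 81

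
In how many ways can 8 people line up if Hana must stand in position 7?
Fix one position: (8-1)! = 5040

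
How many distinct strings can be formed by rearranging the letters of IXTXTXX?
7! / (1! × 2! × 4!) = 105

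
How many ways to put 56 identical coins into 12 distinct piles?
C(56+12-1, 12-1) = C(67, 11) = 1285063345176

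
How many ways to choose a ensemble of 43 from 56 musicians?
C(56,43) = 56!/(43!×13!) = 1889912732400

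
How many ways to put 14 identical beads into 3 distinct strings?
C(14+3-1, 3-1) = C(16, 2) = 120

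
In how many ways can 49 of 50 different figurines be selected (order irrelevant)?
C(50,49) = 50!/(49!×1!) = 50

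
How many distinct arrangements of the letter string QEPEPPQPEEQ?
11! / (4! × 4! × 3!) = 11550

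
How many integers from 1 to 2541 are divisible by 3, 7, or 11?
⌊2541/3⌋+⌊2541/7⌋+⌊2541/11⌋ - ⌊2541/21⌋-⌊2541/33⌋-⌊2541/77⌋ + ⌊2541/231⌋ = 847+363+231 - 121-77-33 + 11 = 1221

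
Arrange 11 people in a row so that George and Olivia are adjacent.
Treat as block: (11-1)! × 2! = 3628800 × 2 = 7257600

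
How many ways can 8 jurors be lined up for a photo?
8! = 40320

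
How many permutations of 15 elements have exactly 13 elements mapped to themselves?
Choose the 13 fixed points C(15,13) = 105, derange the rest: !2 = Σ_{j=0}^{2} (-1)^j·2!/j! = 2 - 2 + 1 = 1. Product = 105 × 1 = 105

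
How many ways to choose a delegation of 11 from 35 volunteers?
C(35,11) = 35!/(11!×24!) = 417225900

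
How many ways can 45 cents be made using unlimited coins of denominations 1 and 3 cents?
Coefficient of x^45 in 1/(1-x^1) · 1/(1-x^3). Use j coins of 3 for j = 0..⌊45/3⌋ = 15, the rest in 1s: 15 + 1 = 16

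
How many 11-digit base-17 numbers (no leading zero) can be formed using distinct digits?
First digit: 16 choices (nonzero). Then descending: 16 × 16 × 15 × 14 × 13 × 12 × 11 × 10 × 9 × 8 × 7 = 464950886400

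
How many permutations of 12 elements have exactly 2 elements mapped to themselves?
Choose the 2 fixed points C(12,2) = 66, derange the rest: !10 = Σ_{j=0}^{10} (-1)^j·10!/j! = 3628800 - 3628800 + 1814400 - 604800 + 151200 - 30240 + 5040 - 720 + 90 - 10 + 1 = 1334961. Product = 66 × 1334961 = 88107426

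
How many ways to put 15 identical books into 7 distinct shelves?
C(15+7-1, 7-1) = C(21, 6) = 54264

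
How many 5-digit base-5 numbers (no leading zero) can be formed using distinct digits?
First digit: 4 choices (nonzero). Then descending: 4 × 4 × 3 × 2 × 1 = 96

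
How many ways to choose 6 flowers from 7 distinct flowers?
C(7,6) = 7!/(6!×1!) = 7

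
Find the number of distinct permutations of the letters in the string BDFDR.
5! / (2! × 1! × 1! × 1!) = 60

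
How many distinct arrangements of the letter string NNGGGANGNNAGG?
13! / (2! × 5! × 6!) = 36036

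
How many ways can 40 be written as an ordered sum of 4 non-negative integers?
C(40+4-1, 4-1) = C(43, 3) = 12341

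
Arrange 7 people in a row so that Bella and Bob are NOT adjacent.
Total - adjacent = 7! - (7-1)!×2 = 5040 - 1440 = 3600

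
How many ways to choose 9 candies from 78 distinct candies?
C(78,9) = 78!/(9!×69!) = 182364632450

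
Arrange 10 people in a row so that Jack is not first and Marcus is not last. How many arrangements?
By inclusion-exclusion: 10! - 2×(10-1)! + (10-2)! = 3628800 - 725760 + 40320 = 2943360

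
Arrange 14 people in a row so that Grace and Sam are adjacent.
Treat as block: (14-1)! × 2! = 6227020800 × 2 = 12454041600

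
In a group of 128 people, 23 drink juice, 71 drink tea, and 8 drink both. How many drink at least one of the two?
|A∪B| = |A| + |B| - |A∩B| = 23 + 71 - 8 = 86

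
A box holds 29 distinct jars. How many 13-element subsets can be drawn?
C(29,13) = 29!/(13!×16!) = 67863915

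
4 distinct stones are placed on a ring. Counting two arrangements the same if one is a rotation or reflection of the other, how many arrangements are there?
(4-1)!/2 = 6/2 = 3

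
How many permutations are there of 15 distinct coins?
15! = 1307674368000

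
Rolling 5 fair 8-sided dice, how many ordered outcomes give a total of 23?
Coefficient of x^23 in (x + x² + ... + x^8)^5. By inclusion-exclusion on dice exceeding 8: Σ_j (-1)^j C(5,j)·C(23-1-8j, 4) = C(5,0)·C(22,4) - C(5,1)·C(14,4) + C(5,2)·C(6,4) = 1·7315 - 5·1001 + 10·15 = 2460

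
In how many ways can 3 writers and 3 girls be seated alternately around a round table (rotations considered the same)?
Fix one of the writers: (3-1)! ways for the remaining writers, × 3! ways for the girls = 2 × 6 = 12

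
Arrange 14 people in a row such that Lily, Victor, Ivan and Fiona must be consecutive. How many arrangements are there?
Treat the 4 as one block: (14-4+1)! × 4! = 39916800 × 24 = 958003200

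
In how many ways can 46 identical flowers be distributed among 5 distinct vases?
C(46+5-1, 5-1) = C(50, 4) = 230300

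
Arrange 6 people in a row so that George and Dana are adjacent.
Treat as block: (6-1)! × 2! = 120 × 2 = 240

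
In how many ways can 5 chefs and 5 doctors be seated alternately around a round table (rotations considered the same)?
Fix one of the chefs: (5-1)! ways for the remaining chefs, × 5! ways for the doctors = 24 × 120 = 2880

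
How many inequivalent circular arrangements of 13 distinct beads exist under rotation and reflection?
(13-1)!/2 = 479001600/2 = 239500800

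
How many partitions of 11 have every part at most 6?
Let r_j(i) = number of partitions of i into parts ≤ j, for i = 0..11. r_1(i) = 1 for all i; r_j(i) = r_{j-1}(i) + r_j(i-j). Rows j = 2..6: ≤2: 1 1 2 2 3 3 4 4 5 5 6 6; ≤3: 1 1 2 3 4 5 7 8 10 12 14 16; ≤4: 1 1 2 3 5 6 9 11 15 18 23 27; ≤5: 1 1 2 3 5 7 10 13 18 23 30 37; ≤6: 1 1 2 3 5 7 11 14 20 26 35 44. r_6(11) = 44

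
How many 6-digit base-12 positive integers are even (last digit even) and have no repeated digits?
Last∈{0,2,4,6,8,10}. Last=0: 55440. Last nonzero: 5×10×P(10,4) = 252000. Total = 307440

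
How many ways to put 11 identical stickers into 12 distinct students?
C(11+12-1, 12-1) = C(22, 11) = 705432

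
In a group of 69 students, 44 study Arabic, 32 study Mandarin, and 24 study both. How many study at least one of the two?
|A∪B| = |A| + |B| - |A∩B| = 44 + 32 - 24 = 52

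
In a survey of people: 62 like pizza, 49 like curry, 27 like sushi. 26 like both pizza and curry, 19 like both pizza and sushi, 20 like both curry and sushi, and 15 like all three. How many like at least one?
|A∪B∪C| = 62+49+27-26-19-20+15 = 88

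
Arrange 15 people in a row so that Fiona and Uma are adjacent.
Treat as block: (15-1)! × 2! = 87178291200 × 2 = 174356582400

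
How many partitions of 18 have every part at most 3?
Let r_j(i) = number of partitions of i into parts ≤ j, for i = 0..18. r_1(i) = 1 for all i; r_j(i) = r_{j-1}(i) + r_j(i-j). Rows j = 2..3: ≤2: 1 1 2 2 3 3 4 4 5 5 6 6 7 7 8 8 9 9 10; ≤3: 1 1 2 3 4 5 7 8 10 12 14 16 19 21 24 27 30 33 37. r_3(18) = 37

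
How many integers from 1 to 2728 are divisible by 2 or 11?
⌊2728/2⌋ + ⌊2728/11⌋ - ⌊2728/22⌋ = 1364 + 248 - 124 = 1488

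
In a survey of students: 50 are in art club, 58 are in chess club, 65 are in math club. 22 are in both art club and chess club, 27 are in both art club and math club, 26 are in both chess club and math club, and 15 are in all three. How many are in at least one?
|A∪B∪C| = 50+58+65-22-27-26+15 = 113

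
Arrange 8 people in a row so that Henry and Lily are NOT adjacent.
Total - adjacent = 8! - (8-1)!×2 = 40320 - 10080 = 30240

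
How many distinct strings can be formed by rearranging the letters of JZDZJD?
6! / (2! × 2! × 2!) = 90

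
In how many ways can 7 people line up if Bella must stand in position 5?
Fix one position: (7-1)! = 720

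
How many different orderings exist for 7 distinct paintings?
7! = 5040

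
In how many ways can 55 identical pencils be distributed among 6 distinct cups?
C(55+6-1, 6-1) = C(60, 5) = 5461512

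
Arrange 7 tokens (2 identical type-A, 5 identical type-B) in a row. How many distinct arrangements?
7! / (2! × 5!) = 21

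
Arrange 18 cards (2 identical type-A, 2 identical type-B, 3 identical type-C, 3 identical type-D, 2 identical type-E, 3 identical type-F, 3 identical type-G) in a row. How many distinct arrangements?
18! / (2! × 2! × 3! × 3! × 2! × 3! × 3!) = 617512896000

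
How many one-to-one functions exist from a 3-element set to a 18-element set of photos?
P(18,3) = 18!/(18-3)! = 4896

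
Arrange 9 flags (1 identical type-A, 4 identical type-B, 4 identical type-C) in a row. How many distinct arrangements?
9! / (1! × 4! × 4!) = 630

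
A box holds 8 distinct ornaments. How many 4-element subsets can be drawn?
C(8,4) = 8!/(4!×4!) = 70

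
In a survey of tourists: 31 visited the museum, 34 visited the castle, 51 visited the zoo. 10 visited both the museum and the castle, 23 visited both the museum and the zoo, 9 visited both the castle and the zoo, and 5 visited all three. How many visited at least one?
|A∪B∪C| = 31+34+51-10-23-9+5 = 79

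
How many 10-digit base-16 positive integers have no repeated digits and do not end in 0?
Last digit: 15 nonzero choices. First digit: 14 (nonzero, ≠last). Middle 8: P(14,8) = 121080960. Total = 25427001600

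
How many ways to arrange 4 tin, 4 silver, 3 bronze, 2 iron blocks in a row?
13! / (4! × 4! × 3! × 2!) = 900900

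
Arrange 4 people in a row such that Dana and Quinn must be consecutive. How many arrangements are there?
Treat the 2 as one block: (4-2+1)! × 2! = 6 × 2 = 12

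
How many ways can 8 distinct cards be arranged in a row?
8! = 40320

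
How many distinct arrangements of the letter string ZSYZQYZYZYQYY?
13! / (2! × 4! × 1! × 6!) = 180180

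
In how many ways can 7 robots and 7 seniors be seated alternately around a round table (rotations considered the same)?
Fix one of the robots: (7-1)! ways for the remaining robots, × 7! ways for the seniors = 720 × 5040 = 3628800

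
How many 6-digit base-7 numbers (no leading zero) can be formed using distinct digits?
First digit: 6 choices (nonzero). Then descending: 6 × 6 × 5 × 4 × 3 × 2 = 4320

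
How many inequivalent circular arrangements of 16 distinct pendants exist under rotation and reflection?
(16-1)!/2 = 1307674368000/2 = 653837184000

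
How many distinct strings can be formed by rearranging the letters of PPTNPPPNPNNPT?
13! / (7! × 2! × 4!) = 25740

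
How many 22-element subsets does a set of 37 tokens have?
C(37,22) = 37!/(22!×15!) = 9364199760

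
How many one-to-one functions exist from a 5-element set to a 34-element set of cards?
P(34,5) = 34!/(34-5)! = 33390720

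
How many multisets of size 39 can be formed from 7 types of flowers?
C(39+7-1, 7-1) = C(45, 6) = 8145060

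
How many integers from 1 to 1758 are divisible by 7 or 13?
⌊1758/7⌋ + ⌊1758/13⌋ - ⌊1758/91⌋ = 251 + 135 - 19 = 367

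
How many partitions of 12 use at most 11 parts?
By conjugation, equals partitions of 12 into parts ≤ 11. Let r_j(i) = number of partitions of i into parts ≤ j, for i = 0..12. r_1(i) = 1 for all i; r_j(i) = r_{j-1}(i) + r_j(i-j). Rows j = 2..11: ≤2: 1 1 2 2 3 3 4 4 5 5 6 6 7; ≤3: 1 1 2 3 4 5 7 8 10 12 14 16 19; ≤4: 1 1 2 3 5 6 9 11 15 18 23 27 34; ≤5: 1 1 2 3 5 7 10 13 18 23 30 37 47; ≤6: 1 1 2 3 5 7 11 14 20 26 35 44 58; ≤7: 1 1 2 3 5 7 11 15 21 28 38 49 65; ≤8: 1 1 2 3 5 7 11 15 22 29 40 52 70; ≤9: 1 1 2 3 5 7 11 15 22 30 41 54 73; ≤10: 1 1 2 3 5 7 11 15 22 30 42 55 75; ≤11: 1 1 2 3 5 7 11 15 22 30 42 56 76. r_11(12) = 76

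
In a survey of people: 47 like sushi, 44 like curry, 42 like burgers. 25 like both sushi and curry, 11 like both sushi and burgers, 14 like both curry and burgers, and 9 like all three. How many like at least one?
|A∪B∪C| = 47+44+42-25-11-14+9 = 92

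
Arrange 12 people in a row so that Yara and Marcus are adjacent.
Treat as block: (12-1)! × 2! = 39916800 × 2 = 79833600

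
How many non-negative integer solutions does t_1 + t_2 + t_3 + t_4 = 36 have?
C(36+4-1, 4-1) = C(39, 3) = 9139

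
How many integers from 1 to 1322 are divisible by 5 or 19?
⌊1322/5⌋ + ⌊1322/19⌋ - ⌊1322/95⌋ = 264 + 69 - 13 = 320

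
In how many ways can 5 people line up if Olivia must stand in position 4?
Fix one position: (5-1)! = 24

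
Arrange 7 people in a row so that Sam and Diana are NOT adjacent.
Total - adjacent = 7! - (7-1)!×2 = 5040 - 1440 = 3600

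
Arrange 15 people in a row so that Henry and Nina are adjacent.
Treat as block: (15-1)! × 2! = 87178291200 × 2 = 174356582400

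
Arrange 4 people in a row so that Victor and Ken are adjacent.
Treat as block: (4-1)! × 2! = 6 × 2 = 12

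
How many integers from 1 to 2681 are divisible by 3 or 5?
⌊2681/3⌋ + ⌊2681/5⌋ - ⌊2681/15⌋ = 893 + 536 - 178 = 1251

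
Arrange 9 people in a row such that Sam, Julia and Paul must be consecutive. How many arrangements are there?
Treat the 3 as one block: (9-3+1)! × 3! = 5040 × 6 = 30240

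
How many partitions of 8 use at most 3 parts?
By conjugation, equals partitions of 8 into parts ≤ 3. Let r_j(i) = number of partitions of i into parts ≤ j, for i = 0..8. r_1(i) = 1 for all i; r_j(i) = r_{j-1}(i) + r_j(i-j). Rows j = 2..3: ≤2: 1 1 2 2 3 3 4 4 5; ≤3: 1 1 2 3 4 5 7 8 10. r_3(8) = 10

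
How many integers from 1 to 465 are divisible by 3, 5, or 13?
⌊465/3⌋+⌊465/5⌋+⌊465/13⌋ - ⌊465/15⌋-⌊465/39⌋-⌊465/65⌋ + ⌊465/195⌋ = 155+93+35 - 31-11-7 + 2 = 236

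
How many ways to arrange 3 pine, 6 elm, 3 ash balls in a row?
12! / (3! × 6! × 3!) = 18480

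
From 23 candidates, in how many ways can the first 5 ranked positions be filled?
P(23,5) = 23!/(23-5)! = 4037880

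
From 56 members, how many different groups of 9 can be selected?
C(56,9) = 56!/(9!×47!) = 7575968400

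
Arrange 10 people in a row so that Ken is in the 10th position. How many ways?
Fix one position: (10-1)! = 362880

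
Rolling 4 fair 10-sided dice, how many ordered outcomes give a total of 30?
Coefficient of x^30 in (x + x² + ... + x^10)^4. By inclusion-exclusion on dice exceeding 10: Σ_j (-1)^j C(4,j)·C(30-1-10j, 3) = C(4,0)·C(29,3) - C(4,1)·C(19,3) + C(4,2)·C(9,3) = 1·3654 - 4·969 + 6·84 = 282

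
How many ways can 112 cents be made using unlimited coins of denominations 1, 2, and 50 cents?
Coefficient of x^112 in 1/(1-x^1) · 1/(1-x^2) · 1/(1-x^50). Case on j = number of 50-cent coins (j = 0..2); remainder r = 112 - 50j is made from {1,2} in ⌊r/2⌋+1 ways. r = 112, 62, 12 → 57 + 32 + 7 = 96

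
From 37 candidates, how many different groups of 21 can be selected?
C(37,21) = 37!/(21!×16!) = 12875774670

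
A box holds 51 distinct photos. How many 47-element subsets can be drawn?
C(51,47) = 51!/(47!×4!) = 249900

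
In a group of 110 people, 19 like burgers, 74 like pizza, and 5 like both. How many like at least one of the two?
|A∪B| = |A| + |B| - |A∩B| = 19 + 74 - 5 = 88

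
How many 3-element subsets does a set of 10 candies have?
C(10,3) = 10!/(3!×7!) = 120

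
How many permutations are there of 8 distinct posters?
8! = 40320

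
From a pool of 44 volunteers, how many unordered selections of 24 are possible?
C(44,24) = 44!/(24!×20!) = 1761039350070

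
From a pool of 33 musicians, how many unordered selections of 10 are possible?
C(33,10) = 33!/(10!×23!) = 92561040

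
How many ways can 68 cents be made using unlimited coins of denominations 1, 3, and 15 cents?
Coefficient of x^68 in 1/(1-x^1) · 1/(1-x^3) · 1/(1-x^15). Case on j = number of 15-cent coins (j = 0..4); remainder r = 68 - 15j is made from {1,3} in ⌊r/3⌋+1 ways. r = 68, 53, 38, 23, 8 → 23 + 18 + 13 + 8 + 3 = 65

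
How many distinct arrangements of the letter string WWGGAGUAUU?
10! / (2! × 2! × 3! × 3!) = 25200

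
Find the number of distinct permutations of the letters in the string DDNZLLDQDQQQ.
12! / (2! × 4! × 4! × 1! × 1!) = 415800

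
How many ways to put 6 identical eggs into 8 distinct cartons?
C(6+8-1, 8-1) = C(13, 7) = 1716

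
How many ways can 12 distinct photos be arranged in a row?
12! = 479001600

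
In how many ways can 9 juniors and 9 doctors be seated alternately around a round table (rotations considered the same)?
Fix one of the juniors: (9-1)! ways for the remaining juniors, × 9! ways for the doctors = 40320 × 362880 = 14631321600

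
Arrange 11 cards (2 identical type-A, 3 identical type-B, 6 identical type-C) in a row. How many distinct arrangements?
11! / (2! × 3! × 6!) = 4620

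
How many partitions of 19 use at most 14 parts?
By conjugation, equals partitions of 19 into parts ≤ 14. Let r_j(i) = number of partitions of i into parts ≤ j, for i = 0..19. r_1(i) = 1 for all i; r_j(i) = r_{j-1}(i) + r_j(i-j). Rows j = 2..14: ≤2: 1 1 2 2 3 3 4 4 5 5 6 6 7 7 8 8 9 9 10 10; ≤3: 1 1 2 3 4 5 7 8 10 12 14 16 19 21 24 27 30 33 37 40; ≤4: 1 1 2 3 5 6 9 11 15 18 23 27 34 39 47 54 64 72 84 94; ≤5: 1 1 2 3 5 7 10 13 18 23 30 37 47 57 70 84 101 119 141 164; ≤6: 1 1 2 3 5 7 11 14 20 26 35 44 58 71 90 110 136 163 199 235; ≤7: 1 1 2 3 5 7 11 15 21 28 38 49 65 82 105 131 164 201 248 300; ≤8: 1 1 2 3 5 7 11 15 22 29 40 52 70 89 116 146 186 230 288 352; ≤9: 1 1 2 3 5 7 11 15 22 30 41 54 73 94 123 157 201 252 318 393; ≤10: 1 1 2 3 5 7 11 15 22 30 42 55 75 97 128 164 212 267 340 423; ≤11: 1 1 2 3 5 7 11 15 22 30 42 56 76 99 131 169 219 278 355 445; ≤12: 1 1 2 3 5 7 11 15 22 30 42 56 77 100 133 172 224 285 366 460; ≤13: 1 1 2 3 5 7 11 15 22 30 42 56 77 101 134 174 227 290 373 471; ≤14: 1 1 2 3 5 7 11 15 22 30 42 56 77 101 135 175 229 293 378 478. r_14(19) = 478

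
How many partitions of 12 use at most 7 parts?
By conjugation, equals partitions of 12 into parts ≤ 7. Let r_j(i) = number of partitions of i into parts ≤ j, for i = 0..12. r_1(i) = 1 for all i; r_j(i) = r_{j-1}(i) + r_j(i-j). Rows j = 2..7: ≤2: 1 1 2 2 3 3 4 4 5 5 6 6 7; ≤3: 1 1 2 3 4 5 7 8 10 12 14 16 19; ≤4: 1 1 2 3 5 6 9 11 15 18 23 27 34; ≤5: 1 1 2 3 5 7 10 13 18 23 30 37 47; ≤6: 1 1 2 3 5 7 11 14 20 26 35 44 58; ≤7: 1 1 2 3 5 7 11 15 21 28 38 49 65. r_7(12) = 65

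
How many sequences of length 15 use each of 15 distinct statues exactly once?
15! = 1307674368000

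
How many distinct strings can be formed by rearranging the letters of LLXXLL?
6! / (4! × 2!) = 15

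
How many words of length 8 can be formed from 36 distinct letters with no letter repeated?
P(36,8) = 36!/(36-8)! = 1220096908800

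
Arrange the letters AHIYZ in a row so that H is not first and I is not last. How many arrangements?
By inclusion-exclusion: 5! - 2×(5-1)! + (5-2)! = 120 - 48 + 6 = 78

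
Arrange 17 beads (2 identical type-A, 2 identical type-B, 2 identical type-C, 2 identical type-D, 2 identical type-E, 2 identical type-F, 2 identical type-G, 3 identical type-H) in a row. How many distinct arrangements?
17! / (2! × 2! × 2! × 2! × 2! × 2! × 2! × 3!) = 463134672000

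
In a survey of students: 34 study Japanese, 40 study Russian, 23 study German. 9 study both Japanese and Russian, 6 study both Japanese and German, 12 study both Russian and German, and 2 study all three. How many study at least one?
|A∪B∪C| = 34+40+23-9-6-12+2 = 72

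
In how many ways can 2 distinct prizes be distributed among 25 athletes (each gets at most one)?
P(25,2) = 25!/(25-2)! = 600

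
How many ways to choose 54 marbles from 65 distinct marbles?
C(65,54) = 65!/(54!×11!) = 895068996640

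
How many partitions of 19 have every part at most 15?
Let r_j(i) = number of partitions of i into parts ≤ j, for i = 0..19. r_1(i) = 1 for all i; r_j(i) = r_{j-1}(i) + r_j(i-j). Rows j = 2..15: ≤2: 1 1 2 2 3 3 4 4 5 5 6 6 7 7 8 8 9 9 10 10; ≤3: 1 1 2 3 4 5 7 8 10 12 14 16 19 21 24 27 30 33 37 40; ≤4: 1 1 2 3 5 6 9 11 15 18 23 27 34 39 47 54 64 72 84 94; ≤5: 1 1 2 3 5 7 10 13 18 23 30 37 47 57 70 84 101 119 141 164; ≤6: 1 1 2 3 5 7 11 14 20 26 35 44 58 71 90 110 136 163 199 235; ≤7: 1 1 2 3 5 7 11 15 21 28 38 49 65 82 105 131 164 201 248 300; ≤8: 1 1 2 3 5 7 11 15 22 29 40 52 70 89 116 146 186 230 288 352; ≤9: 1 1 2 3 5 7 11 15 22 30 41 54 73 94 123 157 201 252 318 393; ≤10: 1 1 2 3 5 7 11 15 22 30 42 55 75 97 128 164 212 267 340 423; ≤11: 1 1 2 3 5 7 11 15 22 30 42 56 76 99 131 169 219 278 355 445; ≤12: 1 1 2 3 5 7 11 15 22 30 42 56 77 100 133 172 224 285 366 460; ≤13: 1 1 2 3 5 7 11 15 22 30 42 56 77 101 134 174 227 290 373 471; ≤14: 1 1 2 3 5 7 11 15 22 30 42 56 77 101 135 175 229 293 378 478; ≤15: 1 1 2 3 5 7 11 15 22 30 42 56 77 101 135 176 230 295 381 483. r_15(19) = 483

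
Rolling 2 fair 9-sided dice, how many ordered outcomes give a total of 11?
Coefficient of x^11 in (x + x² + ... + x^9)^2. By inclusion-exclusion on dice exceeding 9: Σ_j (-1)^j C(2,j)·C(11-1-9j, 1) = C(2,0)·C(10,1) - C(2,1)·C(1,1) = 1·10 - 2·1 = 8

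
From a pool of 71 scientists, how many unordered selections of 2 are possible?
C(71,2) = 71!/(2!×69!) = 2485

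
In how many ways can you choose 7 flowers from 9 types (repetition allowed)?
C(7+9-1, 9-1) = C(15, 8) = 6435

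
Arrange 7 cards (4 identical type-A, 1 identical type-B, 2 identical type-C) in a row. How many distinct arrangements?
7! / (4! × 1! × 2!) = 105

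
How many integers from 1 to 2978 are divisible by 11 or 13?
⌊2978/11⌋ + ⌊2978/13⌋ - ⌊2978/143⌋ = 270 + 229 - 20 = 479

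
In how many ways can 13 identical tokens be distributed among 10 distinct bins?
C(13+10-1, 10-1) = C(22, 9) = 497420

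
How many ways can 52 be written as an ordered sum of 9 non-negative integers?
C(52+9-1, 9-1) = C(60, 8) = 2558620845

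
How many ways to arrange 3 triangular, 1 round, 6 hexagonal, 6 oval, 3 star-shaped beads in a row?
19! / (3! × 1! × 6! × 6! × 3!) = 6518191680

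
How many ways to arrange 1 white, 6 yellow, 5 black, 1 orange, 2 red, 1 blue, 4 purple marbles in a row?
20! / (1! × 6! × 5! × 1! × 2! × 1! × 4!) = 586637251200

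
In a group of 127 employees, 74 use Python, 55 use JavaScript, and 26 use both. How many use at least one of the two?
|A∪B| = |A| + |B| - |A∩B| = 74 + 55 - 26 = 103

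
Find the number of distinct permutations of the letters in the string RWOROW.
6! / (2! × 2! × 2!) = 90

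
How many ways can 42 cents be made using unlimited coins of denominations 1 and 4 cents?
Coefficient of x^42 in 1/(1-x^1) · 1/(1-x^4). Use j coins of 4 for j = 0..⌊42/4⌋ = 10, the rest in 1s: 10 + 1 = 11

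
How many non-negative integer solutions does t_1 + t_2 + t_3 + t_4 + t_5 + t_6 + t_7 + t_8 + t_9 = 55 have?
C(55+9-1, 9-1) = C(63, 8) = 3872894697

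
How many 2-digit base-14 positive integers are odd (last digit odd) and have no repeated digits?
Last∈{1,3,5,7,9,11,13}. Last=0: 0. Last nonzero: 7×12×P(12,0) = 84. Total = 84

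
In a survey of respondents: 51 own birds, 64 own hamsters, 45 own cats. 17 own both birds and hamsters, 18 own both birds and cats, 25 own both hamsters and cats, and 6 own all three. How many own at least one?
|A∪B∪C| = 51+64+45-17-18-25+6 = 106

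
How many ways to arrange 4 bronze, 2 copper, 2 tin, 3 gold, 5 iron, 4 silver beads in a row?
20! / (4! × 2! × 2! × 3! × 5! × 4!) = 1466593128000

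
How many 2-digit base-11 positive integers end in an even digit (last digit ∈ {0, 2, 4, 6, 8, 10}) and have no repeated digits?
Last∈{0,2,4,6,8,10}. Last=0: 10. Last nonzero: 5×9×P(9,0) = 45. Total = 55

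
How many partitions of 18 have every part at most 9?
Let r_j(i) = number of partitions of i into parts ≤ j, for i = 0..18. r_1(i) = 1 for all i; r_j(i) = r_{j-1}(i) + r_j(i-j). Rows j = 2..9: ≤2: 1 1 2 2 3 3 4 4 5 5 6 6 7 7 8 8 9 9 10; ≤3: 1 1 2 3 4 5 7 8 10 12 14 16 19 21 24 27 30 33 37; ≤4: 1 1 2 3 5 6 9 11 15 18 23 27 34 39 47 54 64 72 84; ≤5: 1 1 2 3 5 7 10 13 18 23 30 37 47 57 70 84 101 119 141; ≤6: 1 1 2 3 5 7 11 14 20 26 35 44 58 71 90 110 136 163 199; ≤7: 1 1 2 3 5 7 11 15 21 28 38 49 65 82 105 131 164 201 248; ≤8: 1 1 2 3 5 7 11 15 22 29 40 52 70 89 116 146 186 230 288; ≤9: 1 1 2 3 5 7 11 15 22 30 41 54 73 94 123 157 201 252 318. r_9(18) = 318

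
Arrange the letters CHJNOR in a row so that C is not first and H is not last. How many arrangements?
By inclusion-exclusion: 6! - 2×(6-1)! + (6-2)! = 720 - 240 + 24 = 504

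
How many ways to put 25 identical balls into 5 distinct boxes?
C(25+5-1, 5-1) = C(29, 4) = 23751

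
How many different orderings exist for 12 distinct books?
12! = 479001600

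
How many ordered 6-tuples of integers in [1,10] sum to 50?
Coefficient of x^50 in (x + x² + ... + x^10)^6. By inclusion-exclusion on dice exceeding 10: Σ_j (-1)^j C(6,j)·C(50-1-10j, 5) = C(6,0)·C(49,5) - C(6,1)·C(39,5) + C(6,2)·C(29,5) - C(6,3)·C(19,5) + C(6,4)·C(9,5) = 1·1906884 - 6·575757 + 15·118755 - 20·11628 + 15·126 = 2997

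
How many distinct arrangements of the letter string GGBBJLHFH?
9! / (1! × 2! × 1! × 1! × 2! × 2!) = 45360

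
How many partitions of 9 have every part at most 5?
Let r_j(i) = number of partitions of i into parts ≤ j, for i = 0..9. r_1(i) = 1 for all i; r_j(i) = r_{j-1}(i) + r_j(i-j). Rows j = 2..5: ≤2: 1 1 2 2 3 3 4 4 5 5; ≤3: 1 1 2 3 4 5 7 8 10 12; ≤4: 1 1 2 3 5 6 9 11 15 18; ≤5: 1 1 2 3 5 7 10 13 18 23. r_5(9) = 23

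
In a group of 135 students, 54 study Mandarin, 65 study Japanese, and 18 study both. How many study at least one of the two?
|A∪B| = |A| + |B| - |A∩B| = 54 + 65 - 18 = 101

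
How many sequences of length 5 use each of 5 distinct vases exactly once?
5! = 120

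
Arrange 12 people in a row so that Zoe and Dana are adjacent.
Treat as block: (12-1)! × 2! = 39916800 × 2 = 79833600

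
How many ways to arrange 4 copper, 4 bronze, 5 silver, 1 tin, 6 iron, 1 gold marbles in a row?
21! / (4! × 4! × 5! × 1! × 6! × 1!) = 1026615189600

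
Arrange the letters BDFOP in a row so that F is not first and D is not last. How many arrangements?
By inclusion-exclusion: 5! - 2×(5-1)! + (5-2)! = 120 - 48 + 6 = 78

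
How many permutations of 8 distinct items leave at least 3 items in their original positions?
Exactly j fixed points: C(8,j)·!(8-j); sum over j ≥ 3 (derangement numbers via !m = (m-1)·(!(m-1) + !(m-2)): !0..!5 = 1, 0, 1, 2, 9, 44). Σ_{j=3}^{8} C(8,j)·!(8-j) = C(8,3)·!5 + C(8,4)·!4 + C(8,5)·!3 + C(8,6)·!2 + C(8,7)·!1 + C(8,8)·!0 = 56·44 + 70·9 + 56·2 + 28·1 + 8·0 + 1·1 = 3235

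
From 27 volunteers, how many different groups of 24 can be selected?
C(27,24) = 27!/(24!×3!) = 2925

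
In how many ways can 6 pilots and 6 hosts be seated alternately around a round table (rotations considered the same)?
Fix one of the pilots: (6-1)! ways for the remaining pilots, × 6! ways for the hosts = 120 × 720 = 86400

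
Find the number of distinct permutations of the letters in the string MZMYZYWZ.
8! / (3! × 2! × 2! × 1!) = 1680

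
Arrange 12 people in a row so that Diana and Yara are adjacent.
Treat as block: (12-1)! × 2! = 39916800 × 2 = 79833600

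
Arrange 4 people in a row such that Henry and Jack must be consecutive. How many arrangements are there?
Treat the 2 as one block: (4-2+1)! × 2! = 6 × 2 = 12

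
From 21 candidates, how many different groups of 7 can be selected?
C(21,7) = 21!/(7!×14!) = 116280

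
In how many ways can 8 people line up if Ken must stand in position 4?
Fix one position: (8-1)! = 5040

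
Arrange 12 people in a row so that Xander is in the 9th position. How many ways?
Fix one position: (12-1)! = 39916800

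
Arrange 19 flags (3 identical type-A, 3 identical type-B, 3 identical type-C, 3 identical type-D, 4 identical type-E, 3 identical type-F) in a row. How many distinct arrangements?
19! / (3! × 3! × 3! × 3! × 4! × 3!) = 651819168000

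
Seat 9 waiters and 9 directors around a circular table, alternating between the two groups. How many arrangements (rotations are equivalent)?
Fix one of the waiters: (9-1)! ways for the remaining waiters, × 9! ways for the directors = 40320 × 362880 = 14631321600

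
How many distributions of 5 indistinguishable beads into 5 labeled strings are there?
C(5+5-1, 5-1) = C(9, 4) = 126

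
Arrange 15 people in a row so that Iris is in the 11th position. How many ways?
Fix one position: (15-1)! = 87178291200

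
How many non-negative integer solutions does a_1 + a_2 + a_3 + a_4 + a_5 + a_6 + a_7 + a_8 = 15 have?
C(15+8-1, 8-1) = C(22, 7) = 170544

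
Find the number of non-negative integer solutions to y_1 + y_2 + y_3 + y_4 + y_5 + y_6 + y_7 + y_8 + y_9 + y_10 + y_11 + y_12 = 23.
C(23+12-1, 12-1) = C(34, 11) = 286097760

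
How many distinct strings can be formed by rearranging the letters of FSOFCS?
6! / (2! × 1! × 1! × 2!) = 180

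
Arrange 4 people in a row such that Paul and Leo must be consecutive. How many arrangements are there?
Treat the 2 as one block: (4-2+1)! × 2! = 6 × 2 = 12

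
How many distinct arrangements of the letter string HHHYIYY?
7! / (1! × 3! × 3!) = 140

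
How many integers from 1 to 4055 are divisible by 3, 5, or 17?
⌊4055/3⌋+⌊4055/5⌋+⌊4055/17⌋ - ⌊4055/15⌋-⌊4055/51⌋-⌊4055/85⌋ + ⌊4055/255⌋ = 1351+811+238 - 270-79-47 + 15 = 2019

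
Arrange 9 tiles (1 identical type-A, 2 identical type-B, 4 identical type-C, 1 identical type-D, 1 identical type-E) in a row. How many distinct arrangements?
9! / (1! × 2! × 4! × 1! × 1!) = 7560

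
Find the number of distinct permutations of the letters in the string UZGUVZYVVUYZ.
12! / (3! × 3! × 3! × 2! × 1!) = 1108800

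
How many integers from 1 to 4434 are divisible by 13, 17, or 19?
⌊4434/13⌋+⌊4434/17⌋+⌊4434/19⌋ - ⌊4434/221⌋-⌊4434/247⌋-⌊4434/323⌋ + ⌊4434/4199⌋ = 341+260+233 - 20-17-13 + 1 = 785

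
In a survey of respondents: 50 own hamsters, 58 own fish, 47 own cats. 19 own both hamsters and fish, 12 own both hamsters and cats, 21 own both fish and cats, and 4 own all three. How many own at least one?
|A∪B∪C| = 50+58+47-19-12-21+4 = 107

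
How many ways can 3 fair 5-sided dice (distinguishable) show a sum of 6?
Coefficient of x^6 in (x + x² + ... + x^5)^3. By inclusion-exclusion on dice exceeding 5: Σ_j (-1)^j C(3,j)·C(6-1-5j, 2) = C(3,0)·C(5,2) = 1·10 = 10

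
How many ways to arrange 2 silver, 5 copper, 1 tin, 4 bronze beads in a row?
12! / (2! × 5! × 1! × 4!) = 83160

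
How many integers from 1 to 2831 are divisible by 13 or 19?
⌊2831/13⌋ + ⌊2831/19⌋ - ⌊2831/247⌋ = 217 + 149 - 11 = 355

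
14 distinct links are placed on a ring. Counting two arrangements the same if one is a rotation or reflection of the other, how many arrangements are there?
(14-1)!/2 = 6227020800/2 = 3113510400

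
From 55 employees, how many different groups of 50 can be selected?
C(55,50) = 55!/(50!×5!) = 3478761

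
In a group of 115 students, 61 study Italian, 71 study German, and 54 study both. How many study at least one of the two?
|A∪B| = |A| + |B| - |A∩B| = 61 + 71 - 54 = 78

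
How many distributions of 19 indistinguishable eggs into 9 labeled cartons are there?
C(19+9-1, 9-1) = C(27, 8) = 2220075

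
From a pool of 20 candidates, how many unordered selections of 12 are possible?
C(20,12) = 20!/(12!×8!) = 125970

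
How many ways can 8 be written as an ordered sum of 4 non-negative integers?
C(8+4-1, 4-1) = C(11, 3) = 165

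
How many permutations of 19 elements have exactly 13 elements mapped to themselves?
Choose the 13 fixed points C(19,13) = 27132, derange the rest: !6 = Σ_{j=0}^{6} (-1)^j·6!/j! = 720 - 720 + 360 - 120 + 30 - 6 + 1 = 265. Product = 27132 × 265 = 7189980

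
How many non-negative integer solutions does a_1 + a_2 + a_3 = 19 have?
C(19+3-1, 3-1) = C(21, 2) = 210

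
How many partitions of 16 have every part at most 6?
Let r_j(i) = number of partitions of i into parts ≤ j, for i = 0..16. r_1(i) = 1 for all i; r_j(i) = r_{j-1}(i) + r_j(i-j). Rows j = 2..6: ≤2: 1 1 2 2 3 3 4 4 5 5 6 6 7 7 8 8 9; ≤3: 1 1 2 3 4 5 7 8 10 12 14 16 19 21 24 27 30; ≤4: 1 1 2 3 5 6 9 11 15 18 23 27 34 39 47 54 64; ≤5: 1 1 2 3 5 7 10 13 18 23 30 37 47 57 70 84 101; ≤6: 1 1 2 3 5 7 11 14 20 26 35 44 58 71 90 110 136. r_6(16) = 136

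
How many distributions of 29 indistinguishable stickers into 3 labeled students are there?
C(29+3-1, 3-1) = C(31, 2) = 465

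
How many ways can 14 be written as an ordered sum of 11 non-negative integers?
C(14+11-1, 11-1) = C(24, 10) = 1961256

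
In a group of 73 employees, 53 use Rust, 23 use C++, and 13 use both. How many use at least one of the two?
|A∪B| = |A| + |B| - |A∩B| = 53 + 23 - 13 = 63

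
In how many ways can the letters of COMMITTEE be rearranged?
9! / (1! × 1! × 2! × 1! × 2! × 2!) = 45360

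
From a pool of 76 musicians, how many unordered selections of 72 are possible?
C(76,72) = 76!/(72!×4!) = 1282975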